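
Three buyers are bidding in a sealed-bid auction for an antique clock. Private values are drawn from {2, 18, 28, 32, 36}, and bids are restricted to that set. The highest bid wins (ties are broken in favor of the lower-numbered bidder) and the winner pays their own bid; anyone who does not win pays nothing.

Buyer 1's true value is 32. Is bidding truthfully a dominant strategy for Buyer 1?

No

Consider the case where Buyer 2 bids 2 and Buyer 3 bids 2.
Truthful bid 32: wins, pays 32, utility 32 - 32 = 0.
Bid 2 instead: wins, pays 2, utility 32 - 2 = 30.
Since 30 > 0, bidding 2 is strictly better here, so truthful bidding is not dominant.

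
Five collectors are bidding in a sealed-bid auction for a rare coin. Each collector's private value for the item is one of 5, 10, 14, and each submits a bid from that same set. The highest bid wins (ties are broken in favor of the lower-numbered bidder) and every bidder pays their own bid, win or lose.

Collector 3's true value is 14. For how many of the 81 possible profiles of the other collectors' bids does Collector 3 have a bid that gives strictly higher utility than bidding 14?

Others bid (5, 5, 5, 5): truth gives 0; bid 10 gives 4 > 0. Violating.
Others bid (5, 5, 5, 10): truth gives 0; bid 10 gives 4 > 0. Violating.
Others bid (5, 5, 10, 5): truth gives 0; bid 10 gives 4 > 0. Violating.
Others bid (5, 5, 10, 10): truth gives 0; bid 10 gives 4 > 0. Violating.
Others bid (5, 5, 5, 14): truth gives 0; no alternative beats it.
Others bid (5, 5, 10, 14): truth gives 0; no alternative beats it.
(Checking all 81 profiles: 49 have a profitable deviation, 32 do not.)

49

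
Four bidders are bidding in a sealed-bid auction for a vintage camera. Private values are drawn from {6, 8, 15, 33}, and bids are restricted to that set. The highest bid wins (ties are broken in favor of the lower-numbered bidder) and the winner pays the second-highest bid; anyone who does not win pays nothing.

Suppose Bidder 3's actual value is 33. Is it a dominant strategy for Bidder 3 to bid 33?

Check each profile of the others' bids and compare truth against every alternative bid.
Others bid (6, 15, 6): truth gives 18, best alternative gives 0.
Others bid (6, 15, 8): truth gives 18, best alternative gives 0.
Others bid (6, 15, 15): truth gives 18, best alternative gives 0.
Others bid (8, 15, 6): truth gives 18, best alternative gives 0.
Others bid (8, 15, 8): truth gives 18, best alternative gives 0.
Others bid (8, 15, 15): truth gives 18, best alternative gives 0.
(Remaining 58 profiles checked similarly; truth is weakly best in each.)
In every case the truthful bid is at least as good as any alternative, so it is a dominant strategy.

Yes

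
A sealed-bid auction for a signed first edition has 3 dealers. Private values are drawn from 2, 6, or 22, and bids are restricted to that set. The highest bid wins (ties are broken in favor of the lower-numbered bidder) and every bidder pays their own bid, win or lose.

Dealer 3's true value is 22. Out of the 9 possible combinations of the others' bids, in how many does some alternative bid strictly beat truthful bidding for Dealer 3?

Others bid (2, 2): truth gives 0; bid 6 gives 16 > 0. Violating.
Others bid (2, 22): truth gives -22; bid 2 gives -2 > -22. Violating.
Others bid (6, 22): truth gives -22; bid 2 gives -2 > -22. Violating.
Others bid (22, 2): truth gives -22; bid 2 gives -2 > -22. Violating.
Others bid (2, 6): truth gives 0; no alternative beats it.
Others bid (6, 2): truth gives 0; no alternative beats it.
(Checking all 9 profiles: 6 have a profitable deviation, 3 do not.)

6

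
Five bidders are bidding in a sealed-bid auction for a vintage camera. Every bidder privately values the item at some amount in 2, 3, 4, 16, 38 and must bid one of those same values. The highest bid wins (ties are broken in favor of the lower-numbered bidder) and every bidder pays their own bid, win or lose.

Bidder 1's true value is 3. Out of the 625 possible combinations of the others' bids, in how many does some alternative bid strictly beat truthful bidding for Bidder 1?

610

Others bid (2, 2, 2, 2): truth gives 0; bid 2 gives 1 > 0. Violating.
Others bid (2, 2, 2, 4): truth gives -3; bid 4 gives -1 > -3. Violating.
Others bid (2, 2, 2, 16): truth gives -3; bid 2 gives -2 > -3. Violating.
Others bid (2, 2, 2, 38): truth gives -3; bid 2 gives -2 > -3. Violating.
Others bid (2, 2, 2, 3): truth gives 0; no alternative beats it.
Others bid (2, 2, 3, 2): truth gives 0; no alternative beats it.
(Checking all 625 profiles: 610 have a profitable deviation, 15 do not.)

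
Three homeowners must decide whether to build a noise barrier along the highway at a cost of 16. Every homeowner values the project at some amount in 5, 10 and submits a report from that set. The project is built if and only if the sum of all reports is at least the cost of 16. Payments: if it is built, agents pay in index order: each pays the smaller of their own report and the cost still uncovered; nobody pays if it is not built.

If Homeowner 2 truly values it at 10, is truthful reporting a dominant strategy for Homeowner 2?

No

Consider the case where Homeowner 1 reports 5 and Homeowner 3 reports 10.
Truthful report 10: project built, pays 10, utility 10 - 10 = 0.
Report 5 instead: project built, pays 5, utility 10 - 5 = 5.
Since 5 > 0, reporting 5 is strictly better here, so truthful reporting is not dominant.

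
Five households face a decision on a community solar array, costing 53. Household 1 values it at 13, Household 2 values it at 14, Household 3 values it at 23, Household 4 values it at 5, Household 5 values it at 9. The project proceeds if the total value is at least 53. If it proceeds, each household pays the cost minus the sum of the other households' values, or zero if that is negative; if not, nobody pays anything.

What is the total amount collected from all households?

Total value 64 ≥ cost 53, so it is built.
Household 1: others sum to 51; max(0, 53 - 51) = 2.
Household 2: others sum to 50; max(0, 53 - 50) = 3.
Household 3: others sum to 41; max(0, 53 - 41) = 12.
Household 4: others sum to 59; max(0, 53 - 59) = 0.
Household 5: others sum to 55; max(0, 53 - 55) = 0.
Total collected = 2 + 3 + 12 + 0 + 0 = 17.

17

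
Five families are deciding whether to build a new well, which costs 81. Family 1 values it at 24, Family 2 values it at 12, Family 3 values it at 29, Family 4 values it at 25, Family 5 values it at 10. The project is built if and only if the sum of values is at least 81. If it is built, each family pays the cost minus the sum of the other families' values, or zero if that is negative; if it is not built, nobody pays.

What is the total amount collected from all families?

21

Total value 100 ≥ cost 81, so it is built.
Family 1: others sum to 76; max(0, 81 - 76) = 5.
Family 2: others sum to 88; max(0, 81 - 88) = 0.
Family 3: others sum to 71; max(0, 81 - 71) = 10.
Family 4: others sum to 75; max(0, 81 - 75) = 6.
Family 5: others sum to 90; max(0, 81 - 90) = 0.
Total collected = 5 + 0 + 10 + 6 + 0 = 21.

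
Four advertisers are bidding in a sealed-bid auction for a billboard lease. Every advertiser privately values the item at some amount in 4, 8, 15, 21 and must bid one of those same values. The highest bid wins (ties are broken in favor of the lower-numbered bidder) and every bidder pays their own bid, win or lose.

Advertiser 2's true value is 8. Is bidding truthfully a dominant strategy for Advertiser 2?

No

Consider the case where Advertiser 1 bids 4, Advertiser 3 bids 4 and Advertiser 4 bids 15.
Truthful bid 8: loses but pays 8, utility -8.
Bid 4 instead: loses but pays 4, utility -4.
Since -4 > -8, bidding 4 is strictly better here, so truthful bidding is not dominant.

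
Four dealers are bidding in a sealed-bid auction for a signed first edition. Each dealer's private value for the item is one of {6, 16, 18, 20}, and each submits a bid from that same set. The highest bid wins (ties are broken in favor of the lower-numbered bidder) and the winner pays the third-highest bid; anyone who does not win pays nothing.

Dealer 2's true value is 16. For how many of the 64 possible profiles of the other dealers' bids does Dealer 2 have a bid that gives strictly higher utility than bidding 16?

6

Others bid (6, 6, 18): truth gives 0; bid 18 gives 10 > 0. Violating.
Others bid (6, 6, 20): truth gives 0; bid 20 gives 10 > 0. Violating.
Others bid (6, 18, 6): truth gives 0; bid 18 gives 10 > 0. Violating.
Others bid (6, 20, 6): truth gives 0; bid 20 gives 10 > 0. Violating.
Others bid (6, 6, 6): truth gives 10; no alternative beats it.
Others bid (6, 6, 16): truth gives 10; no alternative beats it.
(Checking all 64 profiles: 6 have a profitable deviation, 58 do not.)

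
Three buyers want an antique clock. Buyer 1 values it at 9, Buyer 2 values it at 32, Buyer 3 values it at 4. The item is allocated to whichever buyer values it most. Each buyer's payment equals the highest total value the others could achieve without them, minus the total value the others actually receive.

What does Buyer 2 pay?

Buyer 2 has the highest value and receives the item.
Without Buyer 2, the item would go to the next-highest value, 9, so the others could achieve 9.
With Buyer 2 present and winning, the others receive nothing, so their total is 0.
Payment = 9 - 0 = 9.

9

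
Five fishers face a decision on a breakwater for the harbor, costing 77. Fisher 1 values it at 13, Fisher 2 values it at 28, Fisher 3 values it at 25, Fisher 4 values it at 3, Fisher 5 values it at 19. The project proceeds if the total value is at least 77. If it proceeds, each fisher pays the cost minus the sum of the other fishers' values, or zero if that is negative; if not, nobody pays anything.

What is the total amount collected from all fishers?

Total value 88 ≥ cost 77, so it is built.
Fisher 1: others sum to 75; max(0, 77 - 75) = 2.
Fisher 2: others sum to 60; max(0, 77 - 60) = 17.
Fisher 3: others sum to 63; max(0, 77 - 63) = 14.
Fisher 4: others sum to 85; max(0, 77 - 85) = 0.
Fisher 5: others sum to 69; max(0, 77 - 69) = 8.
Total collected = 2 + 17 + 14 + 0 + 8 = 41.

41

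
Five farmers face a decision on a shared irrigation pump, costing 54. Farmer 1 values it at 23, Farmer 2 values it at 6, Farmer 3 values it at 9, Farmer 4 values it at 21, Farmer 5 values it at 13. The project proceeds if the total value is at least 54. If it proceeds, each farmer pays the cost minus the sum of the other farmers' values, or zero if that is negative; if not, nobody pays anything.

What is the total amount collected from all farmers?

8

Total value 72 ≥ cost 54, so it is built.
Farmer 1: others sum to 49; max(0, 54 - 49) = 5.
Farmer 2: others sum to 66; max(0, 54 - 66) = 0.
Farmer 3: others sum to 63; max(0, 54 - 63) = 0.
Farmer 4: others sum to 51; max(0, 54 - 51) = 3.
Farmer 5: others sum to 59; max(0, 54 - 59) = 0.
Total collected = 5 + 0 + 0 + 3 + 0 = 8.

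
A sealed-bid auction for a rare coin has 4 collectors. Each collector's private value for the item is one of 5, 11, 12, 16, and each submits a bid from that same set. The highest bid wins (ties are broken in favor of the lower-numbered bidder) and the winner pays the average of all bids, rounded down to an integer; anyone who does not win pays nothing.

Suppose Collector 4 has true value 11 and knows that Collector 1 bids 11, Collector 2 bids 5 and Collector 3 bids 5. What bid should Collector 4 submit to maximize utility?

12

Bid 5: loses, pays 0, utility 0.
Bid 11: loses, pays 0, utility 0.
Bid 12: wins, pays 8, utility 11 - 8 = 3.
Bid 16: wins, pays 9, utility 11 - 9 = 2.
The best choice is 12 with utility 3.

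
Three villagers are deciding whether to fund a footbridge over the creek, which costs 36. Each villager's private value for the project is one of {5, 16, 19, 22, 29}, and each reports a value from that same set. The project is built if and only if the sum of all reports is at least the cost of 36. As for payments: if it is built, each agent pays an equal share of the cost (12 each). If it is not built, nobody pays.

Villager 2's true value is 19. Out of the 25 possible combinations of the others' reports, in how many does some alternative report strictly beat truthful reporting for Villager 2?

Others report (5, 5): truth gives 0; report 29 gives 7 > 0. Violating.
Others report (5, 16): truth gives 7; no alternative beats it.
Others report (5, 19): truth gives 7; no alternative beats it.
(Checking all 25 profiles: 1 has a profitable deviation, 24 do not.)

1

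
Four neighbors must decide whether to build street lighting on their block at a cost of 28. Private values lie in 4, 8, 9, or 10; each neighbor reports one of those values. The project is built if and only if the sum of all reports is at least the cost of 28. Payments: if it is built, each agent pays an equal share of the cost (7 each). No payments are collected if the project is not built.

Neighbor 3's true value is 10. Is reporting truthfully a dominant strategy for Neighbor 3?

Check each profile of the others' reports and compare truth against every alternative report.
Others report (4, 4, 10): truth gives 3, best alternative gives 0.
Others report (4, 10, 4): truth gives 3, best alternative gives 0.
Others report (10, 4, 4): truth gives 3, best alternative gives 0.
Others report (4, 8, 8): truth gives 3, best alternative gives 3.
Others report (4, 8, 9): truth gives 3, best alternative gives 3.
Others report (4, 8, 10): truth gives 3, best alternative gives 3.
(Remaining 58 profiles checked similarly; truth is weakly best in each.)
In every case the truthful report is at least as good as any alternative, so it is a dominant strategy.

Yes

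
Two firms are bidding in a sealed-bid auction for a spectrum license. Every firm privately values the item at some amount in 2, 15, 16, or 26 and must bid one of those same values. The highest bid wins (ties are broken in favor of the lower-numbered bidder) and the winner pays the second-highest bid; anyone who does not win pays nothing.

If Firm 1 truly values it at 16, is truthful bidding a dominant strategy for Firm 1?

Check each profile of the others' bids and compare truth against every alternative bid.
Others bid (2): truth gives 14, best alternative gives 14.
Others bid (15): truth gives 1, best alternative gives 1.
Others bid (16): truth gives 0, best alternative gives 0.
Others bid (26): truth gives 0, best alternative gives 0.
In every case the truthful bid is at least as good as any alternative, so it is a dominant strategy.

Yes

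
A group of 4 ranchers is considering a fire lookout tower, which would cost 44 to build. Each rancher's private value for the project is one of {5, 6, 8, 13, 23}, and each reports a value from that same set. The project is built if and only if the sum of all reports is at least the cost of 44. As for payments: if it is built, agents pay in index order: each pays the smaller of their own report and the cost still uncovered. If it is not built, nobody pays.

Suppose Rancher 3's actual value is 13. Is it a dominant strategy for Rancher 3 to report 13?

No

Consider the case where Rancher 1 reports 5, Rancher 2 reports 8 and Rancher 4 reports 23.
Truthful report 13: project built, pays 13, utility 13 - 13 = 0.
Report 8 instead: project built, pays 8, utility 13 - 8 = 5.
Since 5 > 0, reporting 8 is strictly better here, so truthful reporting is not dominant.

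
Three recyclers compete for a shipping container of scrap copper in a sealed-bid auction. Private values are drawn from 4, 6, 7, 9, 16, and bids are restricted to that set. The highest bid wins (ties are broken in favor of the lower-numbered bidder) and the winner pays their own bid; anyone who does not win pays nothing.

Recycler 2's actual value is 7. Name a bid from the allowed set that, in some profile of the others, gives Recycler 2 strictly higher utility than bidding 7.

6

Suppose Recycler 1 bids 4 and Recycler 3 bids 4.
Bid 7: wins, pays 7, utility 7 - 7 = 0.
Bid 6: wins, pays 6, utility 7 - 6 = 1.
So bidding 6 beats truth here (1 > 0).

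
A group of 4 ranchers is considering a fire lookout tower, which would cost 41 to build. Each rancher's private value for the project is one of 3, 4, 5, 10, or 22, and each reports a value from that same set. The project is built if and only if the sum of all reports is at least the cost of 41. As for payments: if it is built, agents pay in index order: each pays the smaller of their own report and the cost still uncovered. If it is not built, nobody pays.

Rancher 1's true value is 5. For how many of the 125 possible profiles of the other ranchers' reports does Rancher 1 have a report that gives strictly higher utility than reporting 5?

Others report (3, 22, 22): truth gives 0; report 3 gives 2 > 0. Violating.
Others report (4, 22, 22): truth gives 0; report 3 gives 2 > 0. Violating.
Others report (5, 10, 22): truth gives 0; report 4 gives 1 > 0. Violating.
Others report (5, 22, 10): truth gives 0; report 4 gives 1 > 0. Violating.
Others report (3, 3, 3): truth gives 0; no alternative beats it.
Others report (3, 3, 4): truth gives 0; no alternative beats it.
(Checking all 125 profiles: 22 have a profitable deviation, 103 do not.)

22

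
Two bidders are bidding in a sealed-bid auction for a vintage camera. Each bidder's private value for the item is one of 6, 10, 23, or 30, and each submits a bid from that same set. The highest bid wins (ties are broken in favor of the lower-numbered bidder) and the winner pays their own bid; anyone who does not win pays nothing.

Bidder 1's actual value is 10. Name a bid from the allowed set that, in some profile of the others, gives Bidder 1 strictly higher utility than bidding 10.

Suppose Bidder 2 bids 6.
Bid 10: wins, pays 10, utility 10 - 10 = 0.
Bid 6: wins, pays 6, utility 10 - 6 = 4.
So bidding 6 beats truth here (4 > 0).

6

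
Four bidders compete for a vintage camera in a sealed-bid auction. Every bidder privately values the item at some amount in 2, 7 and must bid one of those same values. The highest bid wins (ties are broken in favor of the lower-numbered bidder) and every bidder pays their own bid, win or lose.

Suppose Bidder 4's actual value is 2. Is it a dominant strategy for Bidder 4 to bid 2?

Yes

Check each profile of the others' bids and compare truth against every alternative bid.
Others bid (2, 2, 7): truth gives -2, best alternative gives -7.
Others bid (2, 7, 2): truth gives -2, best alternative gives -7.
Others bid (2, 7, 7): truth gives -2, best alternative gives -7.
Others bid (7, 2, 2): truth gives -2, best alternative gives -7.
Others bid (7, 2, 7): truth gives -2, best alternative gives -7.
Others bid (7, 7, 2): truth gives -2, best alternative gives -7.
(Remaining 2 profiles checked similarly; truth is weakly best in each.)
In every case the truthful bid is at least as good as any alternative, so it is a dominant strategy.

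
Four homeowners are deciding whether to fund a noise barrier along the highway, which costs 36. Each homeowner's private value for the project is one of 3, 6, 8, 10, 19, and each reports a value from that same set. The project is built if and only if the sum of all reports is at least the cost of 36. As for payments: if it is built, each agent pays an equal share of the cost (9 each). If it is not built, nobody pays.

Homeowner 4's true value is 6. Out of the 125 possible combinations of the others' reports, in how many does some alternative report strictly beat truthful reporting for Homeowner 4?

Others report (3, 8, 19): truth gives -3; report 3 gives 0 > -3. Violating.
Others report (3, 10, 19): truth gives -3; report 3 gives 0 > -3. Violating.
Others report (3, 19, 8): truth gives -3; report 3 gives 0 > -3. Violating.
Others report (3, 19, 10): truth gives -3; report 3 gives 0 > -3. Violating.
Others report (3, 3, 3): truth gives 0; no alternative beats it.
Others report (3, 3, 6): truth gives 0; no alternative beats it.
(Checking all 125 profiles: 16 have a profitable deviation, 109 do not.)

16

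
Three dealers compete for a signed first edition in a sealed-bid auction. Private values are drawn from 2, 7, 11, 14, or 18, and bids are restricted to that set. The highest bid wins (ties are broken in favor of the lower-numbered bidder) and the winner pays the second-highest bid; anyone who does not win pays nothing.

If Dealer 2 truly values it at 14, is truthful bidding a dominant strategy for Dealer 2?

Check each profile of the others' bids and compare truth against every alternative bid.
Others bid (2, 2): truth gives 12, best alternative gives 12.
Others bid (2, 7): truth gives 7, best alternative gives 7.
Others bid (7, 2): truth gives 7, best alternative gives 7.
Others bid (7, 7): truth gives 7, best alternative gives 7.
Others bid (2, 11): truth gives 3, best alternative gives 3.
Others bid (7, 11): truth gives 3, best alternative gives 3.
(Remaining 19 profiles checked similarly; truth is weakly best in each.)
In every case the truthful bid is at least as good as any alternative, so it is a dominant strategy.

Yes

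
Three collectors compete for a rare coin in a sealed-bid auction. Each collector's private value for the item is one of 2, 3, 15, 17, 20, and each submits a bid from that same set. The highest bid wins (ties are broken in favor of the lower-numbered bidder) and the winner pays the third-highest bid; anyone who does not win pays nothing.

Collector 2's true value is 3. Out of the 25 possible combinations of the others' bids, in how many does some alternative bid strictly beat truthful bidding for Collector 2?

Others bid (2, 15): truth gives 0; bid 15 gives 1 > 0. Violating.
Others bid (2, 17): truth gives 0; bid 17 gives 1 > 0. Violating.
Others bid (2, 20): truth gives 0; bid 20 gives 1 > 0. Violating.
Others bid (3, 2): truth gives 0; bid 15 gives 1 > 0. Violating.
Others bid (2, 2): truth gives 1; no alternative beats it.
Others bid (2, 3): truth gives 1; no alternative beats it.
(Checking all 25 profiles: 6 have a profitable deviation, 19 do not.)

6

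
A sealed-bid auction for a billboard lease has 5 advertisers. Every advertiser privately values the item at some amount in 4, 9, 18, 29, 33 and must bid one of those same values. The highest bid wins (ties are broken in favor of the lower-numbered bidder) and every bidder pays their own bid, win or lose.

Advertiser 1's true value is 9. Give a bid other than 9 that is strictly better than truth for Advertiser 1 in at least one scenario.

Suppose Advertiser 2 bids 4, Advertiser 3 bids 4, Advertiser 4 bids 4 and Advertiser 5 bids 4.
Bid 9: wins, pays 9, utility 9 - 9 = 0.
Bid 4: wins, pays 4, utility 9 - 4 = 5.
So bidding 4 beats truth here (5 > 0).

4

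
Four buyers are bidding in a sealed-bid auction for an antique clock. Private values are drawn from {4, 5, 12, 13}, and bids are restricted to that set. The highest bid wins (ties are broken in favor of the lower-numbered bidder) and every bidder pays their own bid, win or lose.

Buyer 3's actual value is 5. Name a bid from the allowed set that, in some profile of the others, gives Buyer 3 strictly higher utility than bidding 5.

Suppose Buyer 1 bids 4, Buyer 2 bids 4 and Buyer 4 bids 12.
Bid 5: loses but pays 5, utility -5.
Bid 4: loses but pays 4, utility -4.
So bidding 4 beats truth here (-4 > -5).

4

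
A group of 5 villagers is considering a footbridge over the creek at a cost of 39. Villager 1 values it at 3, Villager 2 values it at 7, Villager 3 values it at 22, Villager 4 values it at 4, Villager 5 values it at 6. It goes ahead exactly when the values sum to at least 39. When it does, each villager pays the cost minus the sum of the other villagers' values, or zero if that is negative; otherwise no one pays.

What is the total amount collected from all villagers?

Total value 42 ≥ cost 39, so it is built.
Villager 1: others sum to 39; max(0, 39 - 39) = 0.
Villager 2: others sum to 35; max(0, 39 - 35) = 4.
Villager 3: others sum to 20; max(0, 39 - 20) = 19.
Villager 4: others sum to 38; max(0, 39 - 38) = 1.
Villager 5: others sum to 36; max(0, 39 - 36) = 3.
Total collected = 0 + 4 + 19 + 1 + 3 = 27.

27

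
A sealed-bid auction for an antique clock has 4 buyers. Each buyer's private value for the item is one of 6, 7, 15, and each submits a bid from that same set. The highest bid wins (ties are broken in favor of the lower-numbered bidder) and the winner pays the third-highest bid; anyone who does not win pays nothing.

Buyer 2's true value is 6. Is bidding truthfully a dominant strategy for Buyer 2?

Check each profile of the others' bids and compare truth against every alternative bid.
Others bid (6, 7, 7): truth gives 0, best alternative gives -1.
Others bid (6, 6, 6): truth gives 0, best alternative gives 0.
Others bid (6, 6, 7): truth gives 0, best alternative gives 0.
Others bid (6, 6, 15): truth gives 0, best alternative gives 0.
Others bid (6, 7, 6): truth gives 0, best alternative gives 0.
Others bid (6, 7, 15): truth gives 0, best alternative gives 0.
(Remaining 21 profiles checked similarly; truth is weakly best in each.)
In every case the truthful bid is at least as good as any alternative, so it is a dominant strategy.

Yes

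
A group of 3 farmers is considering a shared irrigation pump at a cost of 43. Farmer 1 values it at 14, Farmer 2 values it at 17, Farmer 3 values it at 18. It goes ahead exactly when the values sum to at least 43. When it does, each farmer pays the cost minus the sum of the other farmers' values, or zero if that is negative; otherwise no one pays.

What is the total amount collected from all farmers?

Total value 49 ≥ cost 43, so it is built.
Farmer 1: others sum to 35; max(0, 43 - 35) = 8.
Farmer 2: others sum to 32; max(0, 43 - 32) = 11.
Farmer 3: others sum to 31; max(0, 43 - 31) = 12.
Total collected = 8 + 11 + 12 = 31.

31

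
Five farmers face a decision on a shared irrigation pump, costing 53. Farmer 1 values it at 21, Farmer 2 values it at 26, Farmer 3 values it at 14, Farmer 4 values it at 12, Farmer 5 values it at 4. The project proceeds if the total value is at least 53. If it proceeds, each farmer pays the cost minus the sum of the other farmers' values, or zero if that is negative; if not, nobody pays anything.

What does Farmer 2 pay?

Total value 77 ≥ cost 53, so the project is built.
The other farmers' values sum to 51.
Cost minus that sum is 53 - 51 = 2.

2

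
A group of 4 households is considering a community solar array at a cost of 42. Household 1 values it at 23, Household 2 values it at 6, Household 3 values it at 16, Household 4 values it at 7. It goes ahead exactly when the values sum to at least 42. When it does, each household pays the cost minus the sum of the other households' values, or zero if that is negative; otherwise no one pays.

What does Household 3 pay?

Total value 52 ≥ cost 42, so the project is built.
The other households' values sum to 36.
Cost minus that sum is 42 - 36 = 6.

6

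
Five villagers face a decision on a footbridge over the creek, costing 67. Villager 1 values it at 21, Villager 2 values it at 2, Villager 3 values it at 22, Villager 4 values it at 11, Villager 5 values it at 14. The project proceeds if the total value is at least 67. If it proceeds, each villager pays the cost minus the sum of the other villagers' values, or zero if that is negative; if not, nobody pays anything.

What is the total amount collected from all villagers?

56

Total value 70 ≥ cost 67, so it is built.
Villager 1: others sum to 49; max(0, 67 - 49) = 18.
Villager 2: others sum to 68; max(0, 67 - 68) = 0.
Villager 3: others sum to 48; max(0, 67 - 48) = 19.
Villager 4: others sum to 59; max(0, 67 - 59) = 8.
Villager 5: others sum to 56; max(0, 67 - 56) = 11.
Total collected = 18 + 0 + 19 + 8 + 11 = 56.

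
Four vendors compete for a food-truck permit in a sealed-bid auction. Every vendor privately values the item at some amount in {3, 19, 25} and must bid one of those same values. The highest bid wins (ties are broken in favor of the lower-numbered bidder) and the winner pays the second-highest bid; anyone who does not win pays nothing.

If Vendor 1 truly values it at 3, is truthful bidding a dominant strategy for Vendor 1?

Check each profile of the others' bids and compare truth against every alternative bid.
Others bid (3, 3, 19): truth gives 0, best alternative gives -16.
Others bid (3, 19, 3): truth gives 0, best alternative gives -16.
Others bid (3, 19, 19): truth gives 0, best alternative gives -16.
Others bid (19, 3, 3): truth gives 0, best alternative gives -16.
Others bid (19, 3, 19): truth gives 0, best alternative gives -16.
Others bid (19, 19, 3): truth gives 0, best alternative gives -16.
(Remaining 21 profiles checked similarly; truth is weakly best in each.)
In every case the truthful bid is at least as good as any alternative, so it is a dominant strategy.

Yes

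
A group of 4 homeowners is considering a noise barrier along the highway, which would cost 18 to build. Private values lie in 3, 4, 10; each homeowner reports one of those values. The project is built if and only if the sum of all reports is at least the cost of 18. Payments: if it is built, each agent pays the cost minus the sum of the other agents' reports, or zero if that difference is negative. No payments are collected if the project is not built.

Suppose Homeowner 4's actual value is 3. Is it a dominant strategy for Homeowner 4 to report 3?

Yes

Check each profile of the others' reports and compare truth against every alternative report.
Others report (3, 10, 10): truth gives 3, best alternative gives 3.
Others report (4, 4, 10): truth gives 3, best alternative gives 3.
Others report (4, 10, 4): truth gives 3, best alternative gives 3.
Others report (4, 10, 10): truth gives 3, best alternative gives 3.
Others report (10, 3, 10): truth gives 3, best alternative gives 3.
Others report (10, 4, 4): truth gives 3, best alternative gives 3.
(Remaining 21 profiles checked similarly; truth is weakly best in each.)
In every case the truthful report is at least as good as any alternative, so it is a dominant strategy.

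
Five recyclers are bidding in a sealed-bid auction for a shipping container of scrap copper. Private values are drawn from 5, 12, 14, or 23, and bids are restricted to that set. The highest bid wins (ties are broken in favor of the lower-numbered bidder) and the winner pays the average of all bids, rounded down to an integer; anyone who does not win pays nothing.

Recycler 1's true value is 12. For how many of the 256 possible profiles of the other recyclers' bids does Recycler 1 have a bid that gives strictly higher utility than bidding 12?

47

Others bid (5, 5, 5, 5): truth gives 6; bid 5 gives 7 > 6. Violating.
Others bid (5, 5, 5, 14): truth gives 0; bid 14 gives 4 > 0. Violating.
Others bid (5, 5, 12, 14): truth gives 0; bid 14 gives 2 > 0. Violating.
Others bid (5, 5, 14, 5): truth gives 0; bid 14 gives 4 > 0. Violating.
Others bid (5, 5, 5, 12): truth gives 5; no alternative beats it.
Others bid (5, 5, 5, 23): truth gives 0; no alternative beats it.
(Checking all 256 profiles: 47 have a profitable deviation, 209 do not.)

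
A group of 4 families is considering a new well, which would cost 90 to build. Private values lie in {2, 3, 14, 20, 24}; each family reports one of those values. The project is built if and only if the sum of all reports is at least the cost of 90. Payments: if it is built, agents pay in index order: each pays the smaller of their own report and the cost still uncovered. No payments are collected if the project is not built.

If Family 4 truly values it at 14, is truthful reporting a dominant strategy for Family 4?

Yes

Check each profile of the others' reports and compare truth against every alternative report.
Others report (2, 2, 2): truth gives 0, best alternative gives 0.
Others report (2, 2, 3): truth gives 0, best alternative gives 0.
Others report (2, 2, 14): truth gives 0, best alternative gives 0.
Others report (2, 2, 20): truth gives 0, best alternative gives 0.
Others report (2, 2, 24): truth gives 0, best alternative gives 0.
Others report (2, 3, 2): truth gives 0, best alternative gives 0.
(Remaining 119 profiles checked similarly; truth is weakly best in each.)
In every case the truthful report is at least as good as any alternative, so it is a dominant strategy.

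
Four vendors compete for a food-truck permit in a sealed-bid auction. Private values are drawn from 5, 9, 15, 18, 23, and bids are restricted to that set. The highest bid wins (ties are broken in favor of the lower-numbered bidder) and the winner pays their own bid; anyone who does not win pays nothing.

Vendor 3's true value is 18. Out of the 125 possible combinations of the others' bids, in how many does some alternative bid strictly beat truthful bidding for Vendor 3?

12

Others bid (5, 5, 5): truth gives 0; bid 9 gives 9 > 0. Violating.
Others bid (5, 5, 9): truth gives 0; bid 9 gives 9 > 0. Violating.
Others bid (5, 5, 15): truth gives 0; bid 15 gives 3 > 0. Violating.
Others bid (5, 9, 5): truth gives 0; bid 15 gives 3 > 0. Violating.
Others bid (5, 5, 18): truth gives 0; no alternative beats it.
Others bid (5, 5, 23): truth gives 0; no alternative beats it.
(Checking all 125 profiles: 12 have a profitable deviation, 113 do not.)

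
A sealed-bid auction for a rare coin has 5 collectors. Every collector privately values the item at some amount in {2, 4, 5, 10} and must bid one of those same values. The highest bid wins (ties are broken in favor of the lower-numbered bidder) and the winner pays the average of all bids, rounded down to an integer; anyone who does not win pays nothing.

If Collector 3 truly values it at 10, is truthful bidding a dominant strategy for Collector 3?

Consider the case where Collector 1 bids 2, Collector 2 bids 2, Collector 4 bids 2 and Collector 5 bids 2.
Truthful bid 10: wins, pays 3, utility 10 - 3 = 7.
Bid 4 instead: wins, pays 2, utility 10 - 2 = 8.
Since 8 > 7, bidding 4 is strictly better here, so truthful bidding is not dominant.

No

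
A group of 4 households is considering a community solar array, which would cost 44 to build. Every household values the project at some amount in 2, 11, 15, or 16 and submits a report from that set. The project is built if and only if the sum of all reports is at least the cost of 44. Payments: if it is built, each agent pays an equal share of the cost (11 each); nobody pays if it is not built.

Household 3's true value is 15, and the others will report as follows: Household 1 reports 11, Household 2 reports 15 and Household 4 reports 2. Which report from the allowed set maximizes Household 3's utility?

Report 2: project not built, utility 0.
Report 11: project not built, utility 0.
Report 15: project not built, utility 0.
Report 16: project built, pays 11, utility 15 - 11 = 4.
The best choice is 16 with utility 4.

16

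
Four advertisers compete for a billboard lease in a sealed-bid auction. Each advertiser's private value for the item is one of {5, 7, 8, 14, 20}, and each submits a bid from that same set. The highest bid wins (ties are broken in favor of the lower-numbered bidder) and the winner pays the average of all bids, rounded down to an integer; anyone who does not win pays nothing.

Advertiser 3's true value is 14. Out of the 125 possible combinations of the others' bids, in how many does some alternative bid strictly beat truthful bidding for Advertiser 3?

Others bid (5, 5, 5): truth gives 7; bid 7 gives 9 > 7. Violating.
Others bid (5, 5, 7): truth gives 7; bid 7 gives 8 > 7. Violating.
Others bid (5, 5, 8): truth gives 6; bid 8 gives 8 > 6. Violating.
Others bid (5, 5, 20): truth gives 0; bid 20 gives 2 > 0. Violating.
Others bid (5, 5, 14): truth gives 5; no alternative beats it.
Others bid (5, 7, 14): truth gives 4; no alternative beats it.
(Checking all 125 profiles: 44 have a profitable deviation, 81 do not.)

44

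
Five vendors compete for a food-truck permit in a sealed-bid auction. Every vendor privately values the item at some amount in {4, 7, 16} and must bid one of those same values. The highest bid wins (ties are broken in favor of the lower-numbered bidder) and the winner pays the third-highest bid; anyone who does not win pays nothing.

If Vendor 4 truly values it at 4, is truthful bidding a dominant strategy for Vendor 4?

Yes

Check each profile of the others' bids and compare truth against every alternative bid.
Others bid (4, 4, 4, 4): truth gives 0, best alternative gives 0.
Others bid (4, 4, 4, 7): truth gives 0, best alternative gives 0.
Others bid (4, 4, 4, 16): truth gives 0, best alternative gives 0.
Others bid (4, 4, 7, 4): truth gives 0, best alternative gives 0.
Others bid (4, 4, 7, 7): truth gives 0, best alternative gives 0.
Others bid (4, 4, 7, 16): truth gives 0, best alternative gives 0.
(Remaining 75 profiles checked similarly; truth is weakly best in each.)
In every case the truthful bid is at least as good as any alternative, so it is a dominant strategy.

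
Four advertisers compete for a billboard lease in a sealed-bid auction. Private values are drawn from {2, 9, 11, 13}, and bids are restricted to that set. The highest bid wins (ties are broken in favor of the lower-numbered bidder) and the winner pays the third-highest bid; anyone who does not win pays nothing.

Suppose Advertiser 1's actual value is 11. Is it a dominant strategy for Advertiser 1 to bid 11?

No

Consider the case where Advertiser 2 bids 2, Advertiser 3 bids 2 and Advertiser 4 bids 13.
Truthful bid 11: loses, pays 0, utility 0.
Bid 13 instead: wins, pays 2, utility 11 - 2 = 9.
Since 9 > 0, bidding 13 is strictly better here, so truthful bidding is not dominant.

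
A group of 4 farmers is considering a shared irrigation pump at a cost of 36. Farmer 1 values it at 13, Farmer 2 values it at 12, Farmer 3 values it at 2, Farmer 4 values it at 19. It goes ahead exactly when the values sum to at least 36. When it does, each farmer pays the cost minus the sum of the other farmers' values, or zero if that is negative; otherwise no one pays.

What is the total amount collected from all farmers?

Total value 46 ≥ cost 36, so it is built.
Farmer 1: others sum to 33; max(0, 36 - 33) = 3.
Farmer 2: others sum to 34; max(0, 36 - 34) = 2.
Farmer 3: others sum to 44; max(0, 36 - 44) = 0.
Farmer 4: others sum to 27; max(0, 36 - 27) = 9.
Total collected = 3 + 2 + 0 + 9 = 14.

14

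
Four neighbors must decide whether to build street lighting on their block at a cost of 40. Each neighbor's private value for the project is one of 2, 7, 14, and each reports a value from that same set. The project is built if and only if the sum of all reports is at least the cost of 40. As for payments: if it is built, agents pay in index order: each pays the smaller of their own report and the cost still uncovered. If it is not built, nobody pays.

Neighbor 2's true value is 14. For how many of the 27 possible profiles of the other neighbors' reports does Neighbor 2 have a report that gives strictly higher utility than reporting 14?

4

Others report (7, 14, 14): truth gives 0; report 7 gives 7 > 0. Violating.
Others report (14, 7, 14): truth gives 0; report 7 gives 7 > 0. Violating.
Others report (14, 14, 7): truth gives 0; report 7 gives 7 > 0. Violating.
Others report (14, 14, 14): truth gives 0; report 2 gives 12 > 0. Violating.
Others report (2, 2, 2): truth gives 0; no alternative beats it.
Others report (2, 2, 7): truth gives 0; no alternative beats it.
(Checking all 27 profiles: 4 have a profitable deviation, 23 do not.)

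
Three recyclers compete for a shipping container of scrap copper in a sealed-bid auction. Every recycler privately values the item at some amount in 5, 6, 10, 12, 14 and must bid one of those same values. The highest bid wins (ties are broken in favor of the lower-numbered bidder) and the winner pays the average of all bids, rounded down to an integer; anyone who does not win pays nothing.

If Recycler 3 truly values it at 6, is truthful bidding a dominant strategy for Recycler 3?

Yes

Check each profile of the others' bids and compare truth against every alternative bid.
Others bid (5, 5): truth gives 1, best alternative gives 0.
Others bid (5, 6): truth gives 0, best alternative gives 0.
Others bid (5, 10): truth gives 0, best alternative gives 0.
Others bid (5, 12): truth gives 0, best alternative gives 0.
Others bid (5, 14): truth gives 0, best alternative gives 0.
Others bid (6, 5): truth gives 0, best alternative gives 0.
(Remaining 19 profiles checked similarly; truth is weakly best in each.)
In every case the truthful bid is at least as good as any alternative, so it is a dominant strategy.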